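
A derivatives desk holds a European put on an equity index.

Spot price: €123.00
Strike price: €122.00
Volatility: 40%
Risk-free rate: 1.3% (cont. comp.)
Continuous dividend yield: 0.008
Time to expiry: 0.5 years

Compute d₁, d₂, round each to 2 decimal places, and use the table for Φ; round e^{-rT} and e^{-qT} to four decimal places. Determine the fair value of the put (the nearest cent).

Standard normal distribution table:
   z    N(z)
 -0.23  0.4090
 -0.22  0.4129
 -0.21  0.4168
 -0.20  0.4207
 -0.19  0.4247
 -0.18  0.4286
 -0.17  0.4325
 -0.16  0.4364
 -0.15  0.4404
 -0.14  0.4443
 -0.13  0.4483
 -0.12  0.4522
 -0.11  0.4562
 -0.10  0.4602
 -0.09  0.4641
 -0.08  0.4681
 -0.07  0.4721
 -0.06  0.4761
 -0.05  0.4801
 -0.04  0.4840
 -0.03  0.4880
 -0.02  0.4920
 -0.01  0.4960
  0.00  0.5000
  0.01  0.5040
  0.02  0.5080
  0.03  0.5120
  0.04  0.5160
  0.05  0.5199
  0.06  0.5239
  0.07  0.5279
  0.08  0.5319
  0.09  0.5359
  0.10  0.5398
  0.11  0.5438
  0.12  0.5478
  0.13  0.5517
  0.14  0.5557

€12.92

T = 0.5;  σ√T = 0.2828
d₁ = [ln(123/122) + (0.013 − 0.008 + 0.4²/2)·0.5] / 0.2828 = [0.0082 + 0.0425] / 0.2828 = 0.1791 ⇒ 0.18
d₂ = d₁ − σ√T = 0.1791 − 0.2828 = -0.1037 ⇒ -0.10
e^(−qT) = e^(−0.008·0.5) = 0.9960;  e^(−rT) = e^(−0.013·0.5) = 0.9935
N(−d₂) = N(0.10) = 0.5398;  N(−d₁) = N(-0.18) = 0.4286
P = 122·0.9935·0.5398 − 123·0.9960·0.4286 = 65.4275 − 52.5069 = 12.9206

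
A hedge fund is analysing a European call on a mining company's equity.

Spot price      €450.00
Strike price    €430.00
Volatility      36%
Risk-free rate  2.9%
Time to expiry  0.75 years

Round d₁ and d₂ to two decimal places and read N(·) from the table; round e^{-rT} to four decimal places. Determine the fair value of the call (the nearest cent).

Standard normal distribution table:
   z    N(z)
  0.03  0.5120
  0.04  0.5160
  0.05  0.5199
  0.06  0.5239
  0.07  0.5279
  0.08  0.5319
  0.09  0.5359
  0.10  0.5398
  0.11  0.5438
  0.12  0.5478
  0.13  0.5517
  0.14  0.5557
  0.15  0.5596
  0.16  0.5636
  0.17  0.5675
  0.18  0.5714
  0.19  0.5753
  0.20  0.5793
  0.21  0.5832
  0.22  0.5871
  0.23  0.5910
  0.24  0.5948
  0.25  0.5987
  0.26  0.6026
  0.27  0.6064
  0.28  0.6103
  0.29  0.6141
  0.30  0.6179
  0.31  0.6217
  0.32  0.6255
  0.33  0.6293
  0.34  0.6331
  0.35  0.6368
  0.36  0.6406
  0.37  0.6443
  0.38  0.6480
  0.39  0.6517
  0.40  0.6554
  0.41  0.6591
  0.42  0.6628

€69.50

σ√T = 0.36 × 0.8660 = 0.3118
d₁ = [ln(450/430) + (0.029 + 0.36²/2)·0.75] / 0.3118 = [0.0455 + 0.0703] / 0.3118 = 0.3715 → 0.37
d₂ = d₁ − σ√T = 0.3715 − 0.3118 = 0.0597 → 0.06
exp(−rT) = exp(−0.029·0.75) = 0.9785
N(d₁) = N(0.37) = 0.6443;  N(d₂) = N(0.06) = 0.5239
C = 450·0.6443 − 430·0.9785·0.5239 = 289.9350 − 220.4335 = 69.5015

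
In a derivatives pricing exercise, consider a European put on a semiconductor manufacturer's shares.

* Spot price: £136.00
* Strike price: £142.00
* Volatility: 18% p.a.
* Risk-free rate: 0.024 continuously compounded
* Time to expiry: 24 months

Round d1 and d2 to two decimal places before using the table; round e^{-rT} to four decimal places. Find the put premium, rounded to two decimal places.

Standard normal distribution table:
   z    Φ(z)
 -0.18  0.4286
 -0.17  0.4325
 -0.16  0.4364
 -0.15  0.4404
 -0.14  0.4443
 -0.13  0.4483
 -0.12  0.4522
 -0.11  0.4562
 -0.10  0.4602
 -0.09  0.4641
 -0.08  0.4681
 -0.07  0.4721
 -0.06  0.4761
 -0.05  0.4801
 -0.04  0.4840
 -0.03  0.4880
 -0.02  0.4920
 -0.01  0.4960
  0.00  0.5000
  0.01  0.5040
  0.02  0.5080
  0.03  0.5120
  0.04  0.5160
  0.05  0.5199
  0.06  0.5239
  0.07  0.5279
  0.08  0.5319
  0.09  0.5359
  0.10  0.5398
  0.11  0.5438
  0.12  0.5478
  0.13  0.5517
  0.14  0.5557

T = 2;  σ√T = 0.2546
d₁ = [ln(136/142) + (0.024 + 0.18²/2)·2] / 0.2546 = [-0.0432 + 0.0804] / 0.2546 = 0.1462 ≈ 0.15
d₂ = d₁ − σ√T = 0.1462 − 0.2546 = -0.1083 ≈ -0.11
e^(−rT) = e^(−0.024·2) = 0.9531
N(−d₂) = N(0.11) = 0.5438;  N(−d₁) = N(-0.15) = 0.4404
P = 142·0.9531·0.5438 − 136·0.4404 = 73.5980 − 59.8944 = 13.7036

£13.70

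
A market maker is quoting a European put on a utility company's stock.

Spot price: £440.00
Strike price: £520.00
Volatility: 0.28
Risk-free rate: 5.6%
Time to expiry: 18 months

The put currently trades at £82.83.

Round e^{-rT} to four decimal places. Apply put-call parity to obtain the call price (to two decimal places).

£44.74

exp(−rT) = exp(−0.056·1.5) = 0.9194
Put-call parity: C − P = S − K·e^(−rT) = 440 − 520·0.9194 = 440 − 478.0880 = -38.0880
C = P + (C − P) = 82.83 + (-38.0880) = 44.7420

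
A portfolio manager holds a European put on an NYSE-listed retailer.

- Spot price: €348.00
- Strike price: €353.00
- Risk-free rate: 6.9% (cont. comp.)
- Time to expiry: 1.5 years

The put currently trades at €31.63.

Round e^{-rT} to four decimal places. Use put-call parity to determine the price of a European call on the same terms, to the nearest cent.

exp(−rT) = exp(−0.069·1.5) = 0.9017
Put-call parity: C − P = S − K·e^(−rT) = 348 − 353·0.9017 = 348 − 318.3001 = 29.6999
C = P + (C − P) = 31.63 + (29.6999) = 61.3299

€61.33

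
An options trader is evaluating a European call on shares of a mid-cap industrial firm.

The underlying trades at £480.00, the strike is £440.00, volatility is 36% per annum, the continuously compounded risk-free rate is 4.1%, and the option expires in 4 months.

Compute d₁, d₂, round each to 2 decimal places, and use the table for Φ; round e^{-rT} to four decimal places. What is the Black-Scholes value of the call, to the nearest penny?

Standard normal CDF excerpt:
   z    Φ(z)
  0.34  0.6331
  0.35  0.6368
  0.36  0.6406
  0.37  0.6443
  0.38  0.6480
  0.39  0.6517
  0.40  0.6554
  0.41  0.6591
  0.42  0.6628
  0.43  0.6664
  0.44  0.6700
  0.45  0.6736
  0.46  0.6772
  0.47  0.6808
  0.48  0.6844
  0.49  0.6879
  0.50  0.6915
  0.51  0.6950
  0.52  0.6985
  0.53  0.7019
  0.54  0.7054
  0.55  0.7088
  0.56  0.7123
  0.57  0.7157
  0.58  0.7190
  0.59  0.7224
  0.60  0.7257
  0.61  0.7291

£65.51

T = 0.3333;  σ√T = 0.2078
d₁ = [ln(480/440) + (0.041 + ½·0.36²)·0.3333] / (σ√T) = (0.0870 + 0.0353) / 0.2078 = 0.5883 → 0.59
d₂ = 0.5883 − 0.2078 = 0.3805 → 0.38
e^(−rT) = e^(−0.041·0.3333) = 0.9864
C = 480·N(0.59) − 440·0.9864·N(0.38) = 480·0.7224 − 440·0.9864·0.6480 = 346.7520 − 281.2424 = 65.5096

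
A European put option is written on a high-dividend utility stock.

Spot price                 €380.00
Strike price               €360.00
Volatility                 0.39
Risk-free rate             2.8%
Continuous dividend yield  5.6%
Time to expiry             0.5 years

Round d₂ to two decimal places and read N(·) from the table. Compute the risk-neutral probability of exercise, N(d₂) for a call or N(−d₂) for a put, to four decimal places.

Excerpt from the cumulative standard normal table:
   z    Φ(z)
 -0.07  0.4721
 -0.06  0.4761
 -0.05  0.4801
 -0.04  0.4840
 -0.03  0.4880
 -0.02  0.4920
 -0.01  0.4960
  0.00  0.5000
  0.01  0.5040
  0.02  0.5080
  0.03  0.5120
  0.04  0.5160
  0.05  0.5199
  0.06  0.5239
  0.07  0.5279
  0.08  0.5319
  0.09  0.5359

σ√T = 0.39·√0.5 = 0.2758
d₁ = [ln(380/360) + (0.028 − 0.056 + 0.39²/2)·0.5] / 0.2758 = [0.0541 + 0.0240] / 0.2758 = 0.2832 ≈ 0.28
d₂ = d₁ − σ√T = 0.2832 − 0.2758 = 0.0074 ≈ 0.01
Risk-neutral Pr[S_T < K] = N(−d₂) = N(-0.01) = 0.4960

0.4960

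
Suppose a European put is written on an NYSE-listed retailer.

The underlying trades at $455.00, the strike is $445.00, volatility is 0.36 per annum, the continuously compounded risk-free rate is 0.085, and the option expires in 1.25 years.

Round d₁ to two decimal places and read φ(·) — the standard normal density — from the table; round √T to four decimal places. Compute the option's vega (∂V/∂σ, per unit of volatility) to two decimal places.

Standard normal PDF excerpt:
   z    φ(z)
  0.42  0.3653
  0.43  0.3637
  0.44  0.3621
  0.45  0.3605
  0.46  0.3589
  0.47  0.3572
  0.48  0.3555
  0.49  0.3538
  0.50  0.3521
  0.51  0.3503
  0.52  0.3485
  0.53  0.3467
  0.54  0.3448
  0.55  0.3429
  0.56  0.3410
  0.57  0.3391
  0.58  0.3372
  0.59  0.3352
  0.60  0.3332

T = 1.25;  σ√T = 0.4025
d₁ = [ln(455/445) + (0.085 + ½·0.36²)·1.25] / (σ√T) = (0.0222 + 0.1872) / 0.4025 = 0.5204 → 0.52
√T = √1.25 = 1.1180
φ(d₁) = φ(0.52) = 0.3485
vega = S·φ(d₁)·√T = 455·0.3485·1.1180 = 177.2785

177.28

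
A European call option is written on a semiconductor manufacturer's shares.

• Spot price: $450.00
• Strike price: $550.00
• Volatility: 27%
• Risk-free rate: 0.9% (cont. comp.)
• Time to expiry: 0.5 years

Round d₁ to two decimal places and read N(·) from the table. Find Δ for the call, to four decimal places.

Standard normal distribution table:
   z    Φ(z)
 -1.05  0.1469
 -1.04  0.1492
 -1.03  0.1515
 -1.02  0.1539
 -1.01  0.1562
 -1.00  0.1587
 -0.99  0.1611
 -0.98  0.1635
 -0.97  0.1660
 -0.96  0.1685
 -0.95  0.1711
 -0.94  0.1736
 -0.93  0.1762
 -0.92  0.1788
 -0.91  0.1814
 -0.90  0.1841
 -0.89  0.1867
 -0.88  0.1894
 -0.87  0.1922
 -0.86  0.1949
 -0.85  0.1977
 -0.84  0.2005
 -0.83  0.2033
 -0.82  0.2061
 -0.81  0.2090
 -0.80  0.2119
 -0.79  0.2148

0.1762

σ√T = 0.27·√0.5 = 0.1909
d₁ = [ln(450/550) + (0.009 + ½·0.27²)·0.5] / (σ√T) = (-0.2007 + 0.0227) / 0.1909 = -0.9320 → -0.93
N(d₁) = N(-0.93) = 0.1762
Δ_call = N(d₁) = 0.1762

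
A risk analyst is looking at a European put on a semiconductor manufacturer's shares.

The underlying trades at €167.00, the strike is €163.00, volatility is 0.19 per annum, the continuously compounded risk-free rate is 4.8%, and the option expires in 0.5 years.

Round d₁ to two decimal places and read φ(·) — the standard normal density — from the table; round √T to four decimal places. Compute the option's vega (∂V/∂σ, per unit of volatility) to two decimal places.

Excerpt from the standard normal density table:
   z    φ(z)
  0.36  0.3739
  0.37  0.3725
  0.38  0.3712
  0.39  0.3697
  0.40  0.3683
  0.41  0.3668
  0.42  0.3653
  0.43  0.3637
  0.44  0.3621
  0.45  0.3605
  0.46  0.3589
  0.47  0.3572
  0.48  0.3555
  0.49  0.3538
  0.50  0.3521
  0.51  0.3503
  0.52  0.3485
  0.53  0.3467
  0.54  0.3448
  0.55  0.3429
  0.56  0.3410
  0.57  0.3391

T = 0.5;  σ√T = 0.1344
d₁ = [ln(167/163) + (0.048 + 0.19²/2)·0.5] / 0.1344 = [0.0242 + 0.0330] / 0.1344 = 0.4263 ⇒ 0.43
√T = √0.5 = 0.7071
φ(d₁) = φ(0.43) = 0.3637
vega = S·φ(d₁)·√T = 167·0.3637·0.7071 = 42.9478
(The call has the same vega.)

42.95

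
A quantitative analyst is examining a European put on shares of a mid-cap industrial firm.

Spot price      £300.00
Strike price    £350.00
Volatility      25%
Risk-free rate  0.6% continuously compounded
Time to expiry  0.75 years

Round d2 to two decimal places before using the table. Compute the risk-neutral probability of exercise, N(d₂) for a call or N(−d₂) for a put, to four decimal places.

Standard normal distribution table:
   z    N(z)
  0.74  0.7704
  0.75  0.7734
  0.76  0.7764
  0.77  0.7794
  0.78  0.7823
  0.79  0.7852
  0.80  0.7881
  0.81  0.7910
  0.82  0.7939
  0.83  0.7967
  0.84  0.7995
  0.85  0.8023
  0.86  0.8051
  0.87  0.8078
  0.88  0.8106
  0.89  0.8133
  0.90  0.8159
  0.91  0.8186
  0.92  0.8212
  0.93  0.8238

σ√T = 0.25·√0.75 = 0.2165
ln(S/K) + (r + σ²/2)T = ln(300/350) + (0.006 + 0.25²/2)·0.75 = -0.1542 + 0.0279 = -0.1262
d₁ = -0.1262 / 0.2165 = -0.5830 ⇒ -0.58
d₂ = d₁ − σ√T = -0.5830 − 0.2165 = -0.7995 ⇒ -0.80
Pr(exercise) under Q = N(−d₂) = N(0.80) = 0.7881

0.7881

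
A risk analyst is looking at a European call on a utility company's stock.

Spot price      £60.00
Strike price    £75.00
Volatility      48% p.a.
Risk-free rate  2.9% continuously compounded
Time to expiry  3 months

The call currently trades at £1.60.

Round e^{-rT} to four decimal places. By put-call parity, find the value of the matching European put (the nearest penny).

exp(−rT) = exp(−0.029·0.25) = 0.9928
Put-call parity: C − P = S − K·e^(−rT) = 60 − 75·0.9928 = 60 − 74.4600 = -14.4600
P = C − (C − P) = 1.60 − (-14.4600) = 16.0600

£16.06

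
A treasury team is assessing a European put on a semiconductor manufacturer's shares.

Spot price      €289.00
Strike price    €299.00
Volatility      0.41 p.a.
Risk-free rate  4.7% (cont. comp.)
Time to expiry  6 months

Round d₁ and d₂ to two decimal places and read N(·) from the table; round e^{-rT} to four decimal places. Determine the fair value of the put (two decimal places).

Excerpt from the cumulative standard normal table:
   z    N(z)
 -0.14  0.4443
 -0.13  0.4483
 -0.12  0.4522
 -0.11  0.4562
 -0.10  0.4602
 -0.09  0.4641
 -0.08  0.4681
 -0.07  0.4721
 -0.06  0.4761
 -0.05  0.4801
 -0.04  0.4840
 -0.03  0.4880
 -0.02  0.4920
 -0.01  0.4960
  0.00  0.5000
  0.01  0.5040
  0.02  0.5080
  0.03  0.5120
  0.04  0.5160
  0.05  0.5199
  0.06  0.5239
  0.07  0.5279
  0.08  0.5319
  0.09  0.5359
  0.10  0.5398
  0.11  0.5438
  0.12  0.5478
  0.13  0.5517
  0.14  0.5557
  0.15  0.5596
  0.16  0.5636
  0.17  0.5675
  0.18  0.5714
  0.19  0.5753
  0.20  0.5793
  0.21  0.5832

€35.04

T = 0.5;  σ√T = 0.2899
d₁ = [ln(289/299) + (0.047 + 0.41²/2)·0.5] / 0.2899 = [-0.0340 + 0.0655] / 0.2899 = 0.1087 ≈ 0.11
d₂ = d₁ − σ√T = 0.1087 − 0.2899 = -0.1812 ≈ -0.18
e^(−rT) = e^(−0.047·0.5) = 0.9768
N(−d₂) = N(0.18) = 0.5714;  N(−d₁) = N(-0.11) = 0.4562
P = 299·0.9768·0.5714 − 289·0.4562 = 166.8849 − 131.8418 = 35.0431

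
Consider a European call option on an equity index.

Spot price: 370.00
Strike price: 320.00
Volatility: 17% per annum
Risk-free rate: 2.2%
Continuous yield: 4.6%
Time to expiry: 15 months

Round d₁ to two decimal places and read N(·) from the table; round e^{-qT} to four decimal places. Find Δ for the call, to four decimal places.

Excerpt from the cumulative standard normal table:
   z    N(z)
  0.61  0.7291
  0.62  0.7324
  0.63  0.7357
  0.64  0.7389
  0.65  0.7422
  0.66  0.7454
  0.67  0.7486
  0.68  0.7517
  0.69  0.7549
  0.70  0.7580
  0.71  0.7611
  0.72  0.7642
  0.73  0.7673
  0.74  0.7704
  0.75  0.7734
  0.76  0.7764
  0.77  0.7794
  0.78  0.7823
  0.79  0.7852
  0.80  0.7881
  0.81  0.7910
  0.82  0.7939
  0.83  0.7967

σ√T = 0.17·√1.25 = 0.1901
d₁ = [ln(370/320) + (0.022 − 0.046 + 0.17²/2)·1.25] / 0.1901 = [0.1452 − 0.0119] / 0.1901 = 0.7010 → 0.70
N(d₁) = N(0.70) = 0.7580
Δ_call = e^(−qT)·N(d₁) = 0.9441·0.7580 = 0.7156

0.7156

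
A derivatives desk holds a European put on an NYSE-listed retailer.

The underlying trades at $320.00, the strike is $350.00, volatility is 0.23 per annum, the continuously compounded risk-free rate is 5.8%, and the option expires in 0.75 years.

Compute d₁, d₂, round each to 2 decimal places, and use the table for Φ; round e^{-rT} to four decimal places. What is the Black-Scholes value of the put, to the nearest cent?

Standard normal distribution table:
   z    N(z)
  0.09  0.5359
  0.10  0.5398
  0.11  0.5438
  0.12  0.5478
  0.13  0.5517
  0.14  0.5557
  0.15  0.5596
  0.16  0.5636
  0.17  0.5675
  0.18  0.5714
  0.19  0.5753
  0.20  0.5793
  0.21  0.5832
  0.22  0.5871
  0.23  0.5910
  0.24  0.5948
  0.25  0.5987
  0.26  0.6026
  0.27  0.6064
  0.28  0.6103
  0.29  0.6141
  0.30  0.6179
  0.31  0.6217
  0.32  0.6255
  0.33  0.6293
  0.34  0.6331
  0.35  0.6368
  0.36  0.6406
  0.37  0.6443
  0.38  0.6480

$34.33

σ√T = 0.23 × 0.8660 = 0.1992
d₁ = [ln(320/350) + (0.058 + 0.23²/2)·0.75] / 0.1992 = [-0.0896 + 0.0633] / 0.1992 = -0.1319 ⇒ -0.13
d₂ = d₁ − σ√T = -0.1319 − 0.1992 = -0.3311 ⇒ -0.33
e^(−rT) = e^(−0.058·0.75) = 0.9574
N(−d₂) = N(0.33) = 0.6293;  N(−d₁) = N(0.13) = 0.5517
P = 350·0.9574·0.6293 − 320·0.5517 = 210.8721 − 176.5440 = 34.3281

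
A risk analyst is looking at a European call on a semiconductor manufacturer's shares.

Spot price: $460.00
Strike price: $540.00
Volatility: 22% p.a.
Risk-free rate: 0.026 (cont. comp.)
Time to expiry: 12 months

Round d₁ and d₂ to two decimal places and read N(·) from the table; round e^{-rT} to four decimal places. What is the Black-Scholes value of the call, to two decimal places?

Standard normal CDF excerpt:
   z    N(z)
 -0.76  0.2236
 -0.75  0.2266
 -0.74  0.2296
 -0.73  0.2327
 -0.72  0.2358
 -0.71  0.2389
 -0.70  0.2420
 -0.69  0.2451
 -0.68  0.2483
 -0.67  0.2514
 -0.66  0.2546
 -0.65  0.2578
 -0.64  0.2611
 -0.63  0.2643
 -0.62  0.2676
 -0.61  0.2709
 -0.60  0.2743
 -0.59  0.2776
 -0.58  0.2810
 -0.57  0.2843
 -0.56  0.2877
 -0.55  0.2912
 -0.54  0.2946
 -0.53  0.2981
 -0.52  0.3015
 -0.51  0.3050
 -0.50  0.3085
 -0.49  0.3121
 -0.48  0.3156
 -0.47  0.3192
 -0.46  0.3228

σ√T = 0.22·√1 = 0.2200
d₁ = [ln(460/540) + (0.026 + 0.22²/2)·1] / 0.2200 = [-0.1603 + 0.0502] / 0.2200 = -0.5006 ≈ -0.50
d₂ = d₁ − σ√T = -0.5006 − 0.2200 = -0.7206 ≈ -0.72
exp(−rT) = exp(−0.026·1) = 0.9743
C = 460·N(-0.50) − 540·0.9743·N(-0.72) = 460·0.3085 − 540·0.9743·0.2358 = 141.9100 − 124.0596 = 17.8504

$17.85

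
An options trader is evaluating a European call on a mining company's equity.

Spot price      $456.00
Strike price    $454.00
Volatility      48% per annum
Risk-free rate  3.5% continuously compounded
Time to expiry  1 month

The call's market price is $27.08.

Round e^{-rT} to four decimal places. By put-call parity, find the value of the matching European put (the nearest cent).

exp(−rT) = exp(−0.035·0.08333) = 0.9971
Put-call parity: C − P = S − K·e^(−rT) = 456 − 454·0.9971 = 456 − 452.6834 = 3.3166
P = C − (C − P) = 27.08 − (3.3166) = 23.7634

$23.76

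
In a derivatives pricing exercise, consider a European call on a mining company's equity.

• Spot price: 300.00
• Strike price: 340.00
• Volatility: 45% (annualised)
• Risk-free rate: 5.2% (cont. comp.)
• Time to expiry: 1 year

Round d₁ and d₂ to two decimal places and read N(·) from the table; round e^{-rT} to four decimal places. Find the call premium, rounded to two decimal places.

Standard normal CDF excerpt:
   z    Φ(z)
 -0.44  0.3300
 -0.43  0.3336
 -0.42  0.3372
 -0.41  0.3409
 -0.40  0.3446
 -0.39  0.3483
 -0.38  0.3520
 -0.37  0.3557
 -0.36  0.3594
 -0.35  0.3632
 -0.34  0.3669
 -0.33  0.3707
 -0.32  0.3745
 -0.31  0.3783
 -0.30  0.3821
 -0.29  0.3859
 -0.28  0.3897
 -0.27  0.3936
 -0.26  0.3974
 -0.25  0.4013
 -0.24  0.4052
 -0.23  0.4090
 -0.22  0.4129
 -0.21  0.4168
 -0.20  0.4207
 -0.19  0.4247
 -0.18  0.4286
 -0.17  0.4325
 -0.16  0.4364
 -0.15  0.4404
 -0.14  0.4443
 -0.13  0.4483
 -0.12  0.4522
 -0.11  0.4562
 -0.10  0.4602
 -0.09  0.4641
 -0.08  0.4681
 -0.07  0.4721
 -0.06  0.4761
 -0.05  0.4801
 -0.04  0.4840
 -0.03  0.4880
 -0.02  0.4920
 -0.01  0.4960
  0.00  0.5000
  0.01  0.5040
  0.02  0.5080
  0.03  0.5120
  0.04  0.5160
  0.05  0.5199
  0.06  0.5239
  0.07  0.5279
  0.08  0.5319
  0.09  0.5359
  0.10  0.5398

σ√T = 0.45·√1 = 0.4500
ln(S/K) + (r + σ²/2)T = ln(300/340) + (0.052 + 0.45²/2)·1 = -0.1252 + 0.1532 = 0.0281
d₁ = 0.0281 / 0.4500 = 0.0624 → 0.06
d₂ = d₁ − σ√T = 0.0624 − 0.4500 = -0.3876 → -0.39
e^(−rT) = e^(−0.052·1) = 0.9493
N(d₁) = N(0.06) = 0.5239;  N(d₂) = N(-0.39) = 0.3483
C = 300·0.5239 − 340·0.9493·0.3483 = 157.1700 − 112.4180 = 44.7520

44.75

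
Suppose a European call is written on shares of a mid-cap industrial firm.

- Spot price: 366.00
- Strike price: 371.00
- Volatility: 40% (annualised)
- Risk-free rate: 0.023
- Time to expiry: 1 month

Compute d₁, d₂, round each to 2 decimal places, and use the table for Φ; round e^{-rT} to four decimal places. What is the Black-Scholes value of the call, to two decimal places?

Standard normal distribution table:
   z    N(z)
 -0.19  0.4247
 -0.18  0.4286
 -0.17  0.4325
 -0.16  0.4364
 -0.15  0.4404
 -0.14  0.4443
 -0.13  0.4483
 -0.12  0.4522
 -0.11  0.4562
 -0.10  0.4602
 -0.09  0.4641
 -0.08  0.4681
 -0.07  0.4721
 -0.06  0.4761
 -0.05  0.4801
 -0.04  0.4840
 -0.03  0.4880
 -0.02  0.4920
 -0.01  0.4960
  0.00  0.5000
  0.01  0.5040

σ√T = 0.4 × 0.2887 = 0.1155
d₁ = [ln(366/371) + (0.023 + 0.4²/2)·0.08333] / 0.1155 = [-0.0136 + 0.0086] / 0.1155 = -0.0432 ≈ -0.04
d₂ = d₁ − σ√T = -0.0432 − 0.1155 = -0.1586 ≈ -0.16
e^(−rT) = e^(−0.023·0.08333) = 0.9981
C = 366·N(-0.04) − 371·0.9981·N(-0.16) = 366·0.4840 − 371·0.9981·0.4364 = 177.1440 − 161.5968 = 15.5472

15.55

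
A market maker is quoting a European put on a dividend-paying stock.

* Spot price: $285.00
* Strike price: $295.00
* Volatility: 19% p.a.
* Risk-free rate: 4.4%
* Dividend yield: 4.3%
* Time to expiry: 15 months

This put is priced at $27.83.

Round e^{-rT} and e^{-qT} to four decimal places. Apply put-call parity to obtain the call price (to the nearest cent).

$18.71

exp(−qT) = exp(−0.043·1.25) = 0.9477;  exp(−rT) = exp(−0.044·1.25) = 0.9465
Put-call parity: C − P = S·e^(−qT) − K·e^(−rT) = 285·0.9477 − 295·0.9465 = 270.0945 − 279.2175 = -9.1230
C = P + (C − P) = 27.83 + (-9.1230) = 18.7070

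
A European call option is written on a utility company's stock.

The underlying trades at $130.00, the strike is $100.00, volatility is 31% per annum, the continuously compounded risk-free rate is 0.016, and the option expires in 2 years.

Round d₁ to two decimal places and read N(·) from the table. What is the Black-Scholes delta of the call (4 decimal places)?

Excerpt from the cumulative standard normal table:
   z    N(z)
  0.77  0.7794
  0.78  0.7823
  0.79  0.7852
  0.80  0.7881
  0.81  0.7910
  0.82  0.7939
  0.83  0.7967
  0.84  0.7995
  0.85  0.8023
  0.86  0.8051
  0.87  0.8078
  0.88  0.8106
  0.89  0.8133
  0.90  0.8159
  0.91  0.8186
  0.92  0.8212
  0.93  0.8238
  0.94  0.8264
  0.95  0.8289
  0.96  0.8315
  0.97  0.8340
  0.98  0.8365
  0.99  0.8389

σ√T = 0.31 × 1.4142 = 0.4384
d₁ = [ln(130/100) + (0.016 + ½·0.31²)·2] / (σ√T) = (0.2624 + 0.1281) / 0.4384 = 0.8906 → 0.89
N(d₁) = N(0.89) = 0.8133
Δ_call = N(d₁) = 0.8133

0.8133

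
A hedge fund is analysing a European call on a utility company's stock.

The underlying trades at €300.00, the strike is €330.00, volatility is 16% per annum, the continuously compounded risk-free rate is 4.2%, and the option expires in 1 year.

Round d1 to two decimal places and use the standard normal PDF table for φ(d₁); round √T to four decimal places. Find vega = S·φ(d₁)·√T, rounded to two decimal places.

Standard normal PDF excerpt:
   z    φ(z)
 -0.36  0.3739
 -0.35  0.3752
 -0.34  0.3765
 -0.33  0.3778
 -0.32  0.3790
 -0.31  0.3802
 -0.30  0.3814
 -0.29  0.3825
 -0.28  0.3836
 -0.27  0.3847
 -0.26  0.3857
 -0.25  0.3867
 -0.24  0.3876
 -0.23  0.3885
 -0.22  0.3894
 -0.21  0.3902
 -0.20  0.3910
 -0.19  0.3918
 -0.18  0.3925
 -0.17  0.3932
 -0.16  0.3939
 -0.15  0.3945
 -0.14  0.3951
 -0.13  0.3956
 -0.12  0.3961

σ√T = 0.16·√1 = 0.1600
ln(S/K) + (r + σ²/2)T = ln(300/330) + (0.042 + 0.16²/2)·1 = -0.0953 + 0.0548 = -0.0405
d₁ = -0.0405 / 0.1600 = -0.2532 which rounds to -0.25
√T = √1 = 1.0000
φ(d₁) = φ(-0.25) = 0.3867
vega = S·φ(d₁)·√T = 300·0.3867·1.0000 = 116.0100
(Call and put vega coincide under Black-Scholes.)

116.01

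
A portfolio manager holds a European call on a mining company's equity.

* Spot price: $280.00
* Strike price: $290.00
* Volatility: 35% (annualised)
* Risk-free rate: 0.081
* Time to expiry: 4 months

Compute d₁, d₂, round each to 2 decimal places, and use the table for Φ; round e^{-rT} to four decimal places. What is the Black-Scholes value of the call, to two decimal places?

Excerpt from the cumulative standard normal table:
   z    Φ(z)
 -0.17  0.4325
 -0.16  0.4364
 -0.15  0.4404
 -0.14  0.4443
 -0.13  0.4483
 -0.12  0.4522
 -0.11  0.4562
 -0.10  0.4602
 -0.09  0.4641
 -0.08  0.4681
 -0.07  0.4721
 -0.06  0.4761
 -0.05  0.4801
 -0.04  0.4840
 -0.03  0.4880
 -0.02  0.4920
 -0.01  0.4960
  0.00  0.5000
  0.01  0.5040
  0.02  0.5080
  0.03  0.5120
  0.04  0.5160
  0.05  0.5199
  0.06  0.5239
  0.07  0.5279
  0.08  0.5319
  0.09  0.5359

σ√T = 0.35·√0.3333 = 0.2021
ln(S/K) + (r + σ²/2)T = ln(280/290) + (0.081 + 0.35²/2)·0.3333 = -0.0351 + 0.0474 = 0.0123
d₁ = 0.0123 / 0.2021 = 0.0610 ≈ 0.06
d₂ = d₁ − σ√T = 0.0610 − 0.2021 = -0.1411 ≈ -0.14
exp(−rT) = exp(−0.081·0.3333) = 0.9734
C = 280·N(0.06) − 290·0.9734·N(-0.14) = 280·0.5239 − 290·0.9734·0.4443 = 146.6920 − 125.4197 = 21.2723

$21.27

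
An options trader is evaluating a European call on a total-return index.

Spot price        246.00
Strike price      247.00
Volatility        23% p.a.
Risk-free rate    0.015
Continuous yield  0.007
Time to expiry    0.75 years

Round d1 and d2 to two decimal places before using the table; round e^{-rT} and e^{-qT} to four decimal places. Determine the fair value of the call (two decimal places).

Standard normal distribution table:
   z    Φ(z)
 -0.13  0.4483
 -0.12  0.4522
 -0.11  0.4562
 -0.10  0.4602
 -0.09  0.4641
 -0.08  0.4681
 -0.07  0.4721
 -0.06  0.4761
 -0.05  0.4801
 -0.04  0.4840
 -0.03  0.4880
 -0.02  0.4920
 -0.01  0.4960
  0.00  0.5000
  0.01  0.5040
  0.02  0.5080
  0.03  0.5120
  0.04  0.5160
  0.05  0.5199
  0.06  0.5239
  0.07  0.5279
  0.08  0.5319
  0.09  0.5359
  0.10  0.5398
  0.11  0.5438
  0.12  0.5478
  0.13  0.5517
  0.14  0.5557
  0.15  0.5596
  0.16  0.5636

19.73

T = 0.75;  σ√T = 0.1992
d₁ = [ln(246/247) + (0.015 − 0.007 + ½·0.23²)·0.75] / (σ√T) = (-0.0041 + 0.0258) / 0.1992 = 0.1093 ≈ 0.11
d₂ = 0.1093 − 0.1992 = -0.0898 ≈ -0.09
exp(−qT) = exp(−0.007·0.75) = 0.9948;  exp(−rT) = exp(−0.015·0.75) = 0.9888
N(d₁) = N(0.11) = 0.5438;  N(d₂) = N(-0.09) = 0.4641
C = 246·0.9948·0.5438 − 247·0.9888·0.4641 = 133.0792 − 113.3488 = 19.7304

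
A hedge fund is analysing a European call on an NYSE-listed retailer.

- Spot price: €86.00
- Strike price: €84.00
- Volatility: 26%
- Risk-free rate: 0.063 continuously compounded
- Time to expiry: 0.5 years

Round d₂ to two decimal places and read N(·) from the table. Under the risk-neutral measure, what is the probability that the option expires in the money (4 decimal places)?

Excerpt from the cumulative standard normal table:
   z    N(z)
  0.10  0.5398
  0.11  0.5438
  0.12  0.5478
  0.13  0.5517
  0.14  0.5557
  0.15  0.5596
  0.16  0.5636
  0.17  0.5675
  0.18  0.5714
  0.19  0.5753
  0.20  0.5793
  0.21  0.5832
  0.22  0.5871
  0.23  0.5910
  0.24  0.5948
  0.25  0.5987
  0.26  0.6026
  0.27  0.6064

0.5832

T = 0.5;  σ√T = 0.1838
d₁ = [ln(86/84) + (0.063 + 0.26²/2)·0.5] / 0.1838 = [0.0235 + 0.0484] / 0.1838 = 0.3913 → 0.39
d₂ = d₁ − σ√T = 0.3913 − 0.1838 = 0.2074 → 0.21
Risk-neutral Pr[S_T > K] = N(d₂) = N(0.21) = 0.5832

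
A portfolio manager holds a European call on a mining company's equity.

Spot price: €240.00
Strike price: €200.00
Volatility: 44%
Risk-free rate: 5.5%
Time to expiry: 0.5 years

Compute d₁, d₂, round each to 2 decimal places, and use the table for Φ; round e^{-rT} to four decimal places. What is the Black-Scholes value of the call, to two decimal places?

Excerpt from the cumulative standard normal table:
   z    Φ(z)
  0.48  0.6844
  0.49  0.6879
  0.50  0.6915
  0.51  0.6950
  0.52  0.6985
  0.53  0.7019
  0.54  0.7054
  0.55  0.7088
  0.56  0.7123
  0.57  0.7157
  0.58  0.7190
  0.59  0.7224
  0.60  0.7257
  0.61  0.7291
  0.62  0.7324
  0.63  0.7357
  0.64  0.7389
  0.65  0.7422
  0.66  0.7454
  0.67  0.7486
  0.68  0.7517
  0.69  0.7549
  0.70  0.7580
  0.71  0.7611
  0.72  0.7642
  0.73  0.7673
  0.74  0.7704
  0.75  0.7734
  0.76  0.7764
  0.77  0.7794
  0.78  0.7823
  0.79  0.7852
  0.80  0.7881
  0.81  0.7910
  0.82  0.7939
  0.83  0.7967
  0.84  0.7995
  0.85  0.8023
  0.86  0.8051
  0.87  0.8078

σ√T = 0.44 × 0.7071 = 0.3111
d₁ = [ln(240/200) + (0.055 + ½·0.44²)·0.5] / (σ√T) = (0.1823 + 0.0759) / 0.3111 = 0.8300 → 0.83
d₂ = 0.8300 − 0.3111 = 0.5188 → 0.52
exp(−rT) = exp(−0.055·0.5) = 0.9729
C = 240·N(0.83) − 200·0.9729·N(0.52) = 240·0.7967 − 200·0.9729·0.6985 = 191.2080 − 135.9141 = 55.2939

€55.29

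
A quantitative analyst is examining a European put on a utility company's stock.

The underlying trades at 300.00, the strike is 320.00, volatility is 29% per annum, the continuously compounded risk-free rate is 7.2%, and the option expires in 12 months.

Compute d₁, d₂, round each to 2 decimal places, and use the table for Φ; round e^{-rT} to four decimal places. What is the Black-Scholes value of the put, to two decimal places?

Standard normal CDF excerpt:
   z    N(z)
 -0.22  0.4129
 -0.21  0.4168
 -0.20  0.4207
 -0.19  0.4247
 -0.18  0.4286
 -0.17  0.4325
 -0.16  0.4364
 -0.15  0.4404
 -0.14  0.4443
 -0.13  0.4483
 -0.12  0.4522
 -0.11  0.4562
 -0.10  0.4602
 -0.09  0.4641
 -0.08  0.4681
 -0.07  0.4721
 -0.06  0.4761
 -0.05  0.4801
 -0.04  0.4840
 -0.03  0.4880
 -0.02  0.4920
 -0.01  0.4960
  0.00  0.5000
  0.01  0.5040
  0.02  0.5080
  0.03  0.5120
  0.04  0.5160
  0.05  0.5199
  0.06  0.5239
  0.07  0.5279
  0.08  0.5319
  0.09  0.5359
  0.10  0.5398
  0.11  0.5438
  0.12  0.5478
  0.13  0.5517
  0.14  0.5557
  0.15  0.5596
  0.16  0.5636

σ√T = 0.29 × 1.0000 = 0.2900
d₁ = [ln(300/320) + (0.072 + 0.29²/2)·1] / 0.2900 = [-0.0645 + 0.1140] / 0.2900 = 0.1707 ≈ 0.17
d₂ = d₁ − σ√T = 0.1707 − 0.2900 = -0.1193 ≈ -0.12
exp(−rT) = exp(−0.072·1) = 0.9305
N(−d₂) = N(0.12) = 0.5478;  N(−d₁) = N(-0.17) = 0.4325
P = 320·0.9305·0.5478 − 300·0.4325 = 163.1129 − 129.7500 = 33.3629

33.36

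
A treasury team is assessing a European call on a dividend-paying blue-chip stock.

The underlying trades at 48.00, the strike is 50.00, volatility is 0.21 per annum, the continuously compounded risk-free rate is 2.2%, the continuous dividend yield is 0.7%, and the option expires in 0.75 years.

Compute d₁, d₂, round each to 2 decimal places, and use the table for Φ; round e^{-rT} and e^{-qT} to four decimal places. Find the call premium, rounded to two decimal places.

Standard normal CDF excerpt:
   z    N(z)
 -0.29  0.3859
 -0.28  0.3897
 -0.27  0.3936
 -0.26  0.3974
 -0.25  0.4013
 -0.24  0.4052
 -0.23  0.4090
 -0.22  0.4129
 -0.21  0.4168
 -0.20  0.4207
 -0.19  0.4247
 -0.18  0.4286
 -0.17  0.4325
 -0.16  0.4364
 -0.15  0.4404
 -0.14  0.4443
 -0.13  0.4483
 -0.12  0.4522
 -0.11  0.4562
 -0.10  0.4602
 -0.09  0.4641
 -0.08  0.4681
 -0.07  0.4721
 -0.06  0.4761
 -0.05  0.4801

2.81

σ√T = 0.21·√0.75 = 0.1819
ln(S/K) + (r − q + σ²/2)T = ln(48/50) + (0.022 − 0.007 + 0.21²/2)·0.75 = -0.0408 + 0.0278 = -0.0130
d₁ = -0.0130 / 0.1819 = -0.0717 ⇒ -0.07
d₂ = d₁ − σ√T = -0.0717 − 0.1819 = -0.2535 ⇒ -0.25
exp(−qT) = exp(−0.007·0.75) = 0.9948;  exp(−rT) = exp(−0.022·0.75) = 0.9836
N(d₁) = N(-0.07) = 0.4721;  N(d₂) = N(-0.25) = 0.4013
C = 48·0.9948·0.4721 − 50·0.9836·0.4013 = 22.5430 − 19.7359 = 2.8070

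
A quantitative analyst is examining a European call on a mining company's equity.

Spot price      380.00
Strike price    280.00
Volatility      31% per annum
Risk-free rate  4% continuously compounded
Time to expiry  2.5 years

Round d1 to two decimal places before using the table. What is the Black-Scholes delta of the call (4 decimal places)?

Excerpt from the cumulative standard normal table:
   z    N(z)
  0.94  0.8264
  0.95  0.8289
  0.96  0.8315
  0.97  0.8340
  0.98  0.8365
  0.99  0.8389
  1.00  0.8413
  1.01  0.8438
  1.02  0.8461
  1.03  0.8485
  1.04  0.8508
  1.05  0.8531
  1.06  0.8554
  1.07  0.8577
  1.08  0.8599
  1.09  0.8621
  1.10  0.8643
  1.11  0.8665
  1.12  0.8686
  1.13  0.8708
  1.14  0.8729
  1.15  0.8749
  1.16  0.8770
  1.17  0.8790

0.8577

σ√T = 0.31 × 1.5811 = 0.4902
d₁ = [ln(380/280) + (0.04 + 0.31²/2)·2.5] / 0.4902 = [0.3054 + 0.2201] / 0.4902 = 1.0721 → 1.07
N(d₁) = N(1.07) = 0.8577
Δ_call = N(d₁) = 0.8577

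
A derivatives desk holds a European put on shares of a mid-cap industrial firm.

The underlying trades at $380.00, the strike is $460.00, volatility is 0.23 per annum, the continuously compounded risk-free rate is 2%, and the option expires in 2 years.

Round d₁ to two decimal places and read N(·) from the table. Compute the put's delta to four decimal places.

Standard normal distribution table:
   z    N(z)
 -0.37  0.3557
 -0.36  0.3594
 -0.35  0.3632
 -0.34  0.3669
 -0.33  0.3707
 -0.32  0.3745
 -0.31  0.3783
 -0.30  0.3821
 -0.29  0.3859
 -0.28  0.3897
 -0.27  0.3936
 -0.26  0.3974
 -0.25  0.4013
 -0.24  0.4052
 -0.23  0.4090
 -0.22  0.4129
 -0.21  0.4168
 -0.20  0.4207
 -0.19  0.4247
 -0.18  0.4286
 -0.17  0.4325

T = 2;  σ√T = 0.3253
d₁ = [ln(380/460) + (0.02 + ½·0.23²)·2] / (σ√T) = (-0.1911 + 0.0929) / 0.3253 = -0.3018 ≈ -0.30
N(d₁) = N(-0.30) = 0.3821
Δ_put = N(d₁) − 1 = 0.3821 − 1 = -0.6179

-0.6179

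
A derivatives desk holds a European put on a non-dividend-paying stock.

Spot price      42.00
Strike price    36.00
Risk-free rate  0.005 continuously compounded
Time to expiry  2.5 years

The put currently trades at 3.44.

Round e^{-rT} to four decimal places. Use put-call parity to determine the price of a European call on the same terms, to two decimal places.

exp(−rT) = exp(−0.005·2.5) = 0.9876
Put-call parity: C − P = S − K·e^(−rT) = 42 − 36·0.9876 = 42 − 35.5536 = 6.4464
C = P + (C − P) = 3.44 + (6.4464) = 9.8864

9.89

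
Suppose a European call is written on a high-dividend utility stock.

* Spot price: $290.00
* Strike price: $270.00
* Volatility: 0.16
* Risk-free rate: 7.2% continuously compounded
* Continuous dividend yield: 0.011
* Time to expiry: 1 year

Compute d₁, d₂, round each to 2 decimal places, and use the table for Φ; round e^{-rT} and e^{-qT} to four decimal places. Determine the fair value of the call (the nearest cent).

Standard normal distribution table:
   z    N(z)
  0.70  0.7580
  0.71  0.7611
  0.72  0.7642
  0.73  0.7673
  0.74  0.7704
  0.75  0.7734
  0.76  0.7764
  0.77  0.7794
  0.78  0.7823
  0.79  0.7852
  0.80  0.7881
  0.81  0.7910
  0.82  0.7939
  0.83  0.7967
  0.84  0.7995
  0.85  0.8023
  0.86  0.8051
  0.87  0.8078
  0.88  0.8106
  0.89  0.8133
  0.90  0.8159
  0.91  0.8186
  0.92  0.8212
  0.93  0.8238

T = 1;  σ√T = 0.1600
d₁ = [ln(290/270) + (0.072 − 0.011 + ½·0.16²)·1] / (σ√T) = (0.0715 + 0.0738) / 0.1600 = 0.9079 → 0.91
d₂ = 0.9079 − 0.1600 = 0.7479 → 0.75
e^(−qT) = e^(−0.011·1) = 0.9891;  e^(−rT) = e^(−0.072·1) = 0.9305
N(d₁) = N(0.91) = 0.8186;  N(d₂) = N(0.75) = 0.7734
C = 290·0.9891·0.8186 − 270·0.9305·0.7734 = 234.8064 − 194.3051 = 40.5013

$40.50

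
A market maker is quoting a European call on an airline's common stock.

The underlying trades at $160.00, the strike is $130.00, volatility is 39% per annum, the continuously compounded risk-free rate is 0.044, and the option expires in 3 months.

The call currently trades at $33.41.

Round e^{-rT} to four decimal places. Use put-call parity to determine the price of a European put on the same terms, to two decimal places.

$1.99

e^(−rT) = e^(−0.044·0.25) = 0.9891
Put-call parity: C − P = S − K·e^(−rT) = 160 − 130·0.9891 = 160 − 128.5830 = 31.4170
P = C − (C − P) = 33.41 − (31.4170) = 1.9930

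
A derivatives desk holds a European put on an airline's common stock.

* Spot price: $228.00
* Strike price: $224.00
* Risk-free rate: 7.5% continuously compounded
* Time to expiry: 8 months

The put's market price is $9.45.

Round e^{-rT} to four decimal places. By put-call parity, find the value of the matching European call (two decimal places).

exp(−rT) = exp(−0.075·0.6667) = 0.9512
Put-call parity: C − P = S − K·e^(−rT) = 228 − 224·0.9512 = 228 − 213.0688 = 14.9312
C = P + (C − P) = 9.45 + (14.9312) = 24.3812

$24.38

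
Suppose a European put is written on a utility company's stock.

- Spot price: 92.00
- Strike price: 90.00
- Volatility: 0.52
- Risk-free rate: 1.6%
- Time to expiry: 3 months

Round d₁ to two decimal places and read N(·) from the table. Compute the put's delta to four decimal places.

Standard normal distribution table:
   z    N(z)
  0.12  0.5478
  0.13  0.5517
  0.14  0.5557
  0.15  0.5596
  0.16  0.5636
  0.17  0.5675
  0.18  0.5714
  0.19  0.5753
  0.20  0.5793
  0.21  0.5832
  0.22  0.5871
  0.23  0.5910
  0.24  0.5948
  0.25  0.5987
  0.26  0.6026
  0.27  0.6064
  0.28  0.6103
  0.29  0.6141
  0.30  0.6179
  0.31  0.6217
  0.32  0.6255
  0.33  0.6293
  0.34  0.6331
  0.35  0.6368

-0.4090

T = 0.25;  σ√T = 0.2600
d₁ = [ln(92/90) + (0.016 + 0.52²/2)·0.25] / 0.2600 = [0.0220 + 0.0378] / 0.2600 = 0.2299 → 0.23
N(d₁) = N(0.23) = 0.5910
Δ_put = N(d₁) − 1 = 0.5910 − 1 = -0.4090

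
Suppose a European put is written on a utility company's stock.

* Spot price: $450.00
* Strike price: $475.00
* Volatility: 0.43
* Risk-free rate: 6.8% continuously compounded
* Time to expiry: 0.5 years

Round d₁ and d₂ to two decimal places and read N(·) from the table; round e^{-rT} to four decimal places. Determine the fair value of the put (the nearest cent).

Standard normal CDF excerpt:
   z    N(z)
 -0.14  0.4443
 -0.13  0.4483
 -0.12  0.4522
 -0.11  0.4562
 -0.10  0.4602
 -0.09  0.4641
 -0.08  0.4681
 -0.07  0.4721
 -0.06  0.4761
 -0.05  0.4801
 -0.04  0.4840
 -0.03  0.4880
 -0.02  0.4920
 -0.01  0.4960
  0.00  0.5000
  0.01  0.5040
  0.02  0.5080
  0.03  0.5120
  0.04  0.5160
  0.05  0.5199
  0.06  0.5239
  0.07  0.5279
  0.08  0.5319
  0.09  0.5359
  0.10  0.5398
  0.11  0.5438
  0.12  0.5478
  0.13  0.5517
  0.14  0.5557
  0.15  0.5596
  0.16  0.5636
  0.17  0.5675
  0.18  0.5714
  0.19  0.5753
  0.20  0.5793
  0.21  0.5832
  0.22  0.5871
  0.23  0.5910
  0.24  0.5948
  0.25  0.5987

$60.71

T = 0.5;  σ√T = 0.3041
d₁ = [ln(450/475) + (0.068 + ½·0.43²)·0.5] / (σ√T) = (-0.0541 + 0.0802) / 0.3041 = 0.0860 ≈ 0.09
d₂ = 0.0860 − 0.3041 = -0.2180 ≈ -0.22
e^(−rT) = e^(−0.068·0.5) = 0.9666
N(−d₂) = N(0.22) = 0.5871;  N(−d₁) = N(-0.09) = 0.4641
P = 475·0.9666·0.5871 − 450·0.4641 = 269.5582 − 208.8450 = 60.7132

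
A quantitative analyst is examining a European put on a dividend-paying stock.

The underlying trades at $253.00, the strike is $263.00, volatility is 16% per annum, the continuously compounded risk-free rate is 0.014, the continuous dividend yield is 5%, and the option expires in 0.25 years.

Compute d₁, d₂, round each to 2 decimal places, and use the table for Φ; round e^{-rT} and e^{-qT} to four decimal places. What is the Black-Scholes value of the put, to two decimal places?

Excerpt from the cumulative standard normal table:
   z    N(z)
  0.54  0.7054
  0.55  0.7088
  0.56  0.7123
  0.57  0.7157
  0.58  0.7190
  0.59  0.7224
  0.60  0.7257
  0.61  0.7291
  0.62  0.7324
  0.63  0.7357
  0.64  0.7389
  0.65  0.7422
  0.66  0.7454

$15.67

σ√T = 0.16·√0.25 = 0.0800
d₁ = [ln(253/263) + (0.014 − 0.05 + ½·0.16²)·0.25] / (σ√T) = (-0.0388 − 0.0058) / 0.0800 = -0.5571 → -0.56
d₂ = -0.5571 − 0.0800 = -0.6371 → -0.64
exp(−qT) = exp(−0.05·0.25) = 0.9876;  exp(−rT) = exp(−0.014·0.25) = 0.9965
P = 263·0.9965·N(0.64) − 253·0.9876·N(0.56) = 263·0.9965·0.7389 − 253·0.9876·0.7123 = 193.6505 − 177.9773 = 15.6733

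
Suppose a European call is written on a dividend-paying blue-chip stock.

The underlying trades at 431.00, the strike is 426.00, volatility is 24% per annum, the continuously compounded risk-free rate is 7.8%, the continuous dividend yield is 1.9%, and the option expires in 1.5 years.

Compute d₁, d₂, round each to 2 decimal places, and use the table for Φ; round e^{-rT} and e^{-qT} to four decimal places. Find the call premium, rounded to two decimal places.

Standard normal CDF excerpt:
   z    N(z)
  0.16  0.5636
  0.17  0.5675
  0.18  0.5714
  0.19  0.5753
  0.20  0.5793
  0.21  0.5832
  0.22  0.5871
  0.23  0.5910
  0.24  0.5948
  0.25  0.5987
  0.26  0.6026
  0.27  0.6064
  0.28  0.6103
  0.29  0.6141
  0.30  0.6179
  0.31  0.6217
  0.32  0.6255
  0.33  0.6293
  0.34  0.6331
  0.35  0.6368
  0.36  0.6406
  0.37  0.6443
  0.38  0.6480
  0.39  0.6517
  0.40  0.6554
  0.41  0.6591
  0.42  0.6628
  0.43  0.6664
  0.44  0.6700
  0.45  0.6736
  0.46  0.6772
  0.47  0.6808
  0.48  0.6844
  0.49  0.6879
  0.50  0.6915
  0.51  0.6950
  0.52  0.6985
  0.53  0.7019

σ√T = 0.24 × 1.2247 = 0.2939
d₁ = [ln(431/426) + (0.078 − 0.019 + 0.24²/2)·1.5] / 0.2939 = [0.0117 + 0.1317] / 0.2939 = 0.4878 → 0.49
d₂ = d₁ − σ√T = 0.4878 − 0.2939 = 0.1938 → 0.19
e^(−qT) = e^(−0.019·1.5) = 0.9719;  e^(−rT) = e^(−0.078·1.5) = 0.8896
N(d₁) = N(0.49) = 0.6879;  N(d₂) = N(0.19) = 0.5753
C = 431·0.9719·0.6879 − 426·0.8896·0.5753 = 288.1537 − 218.0212 = 70.1325

70.13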